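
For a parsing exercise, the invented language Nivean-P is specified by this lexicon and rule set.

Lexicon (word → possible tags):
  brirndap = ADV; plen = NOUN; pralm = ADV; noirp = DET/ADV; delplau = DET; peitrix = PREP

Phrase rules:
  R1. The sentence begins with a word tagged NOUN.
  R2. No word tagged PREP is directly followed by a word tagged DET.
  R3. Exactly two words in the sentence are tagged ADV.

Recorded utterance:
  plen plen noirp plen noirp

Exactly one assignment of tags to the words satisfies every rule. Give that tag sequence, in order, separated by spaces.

Candidates per position — 1:plen {NOUN}; 2:plen {NOUN}; 3:noirp {DET,ADV}; 4:plen {NOUN}; 5:noirp {DET,ADV}.
If word 3 were DET, no tagging could satisfy rule 3; so word 3 is ADV.
If word 5 were DET, no tagging could satisfy rule 3; so word 5 is ADV.
The unique satisfying tagging is: NOUN NOUN ADV NOUN ADV.
Rule-by-rule: rule 1 ✓; rule 2 ✓; rule 3 ✓.

NOUN NOUN ADV NOUN ADV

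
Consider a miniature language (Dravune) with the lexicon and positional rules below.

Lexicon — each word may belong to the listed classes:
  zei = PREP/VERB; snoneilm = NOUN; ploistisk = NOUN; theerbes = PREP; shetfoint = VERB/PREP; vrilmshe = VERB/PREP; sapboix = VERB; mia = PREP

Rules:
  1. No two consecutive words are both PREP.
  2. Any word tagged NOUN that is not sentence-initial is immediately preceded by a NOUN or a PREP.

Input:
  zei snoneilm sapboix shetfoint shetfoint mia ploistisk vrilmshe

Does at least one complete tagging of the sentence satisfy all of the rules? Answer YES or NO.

Candidates per position — 1:zei {PREP,VERB}; 2:snoneilm {NOUN}; 3:sapboix {VERB}; 4:shetfoint {VERB,PREP}; 5:shetfoint {VERB,PREP}; 6:mia {PREP}; 7:ploistisk {NOUN}; 8:vrilmshe {VERB,PREP}.
One satisfying assignment: PREP NOUN VERB PREP VERB PREP NOUN VERB.
Check: rule 1 satisfied; rule 2 satisfied.

YES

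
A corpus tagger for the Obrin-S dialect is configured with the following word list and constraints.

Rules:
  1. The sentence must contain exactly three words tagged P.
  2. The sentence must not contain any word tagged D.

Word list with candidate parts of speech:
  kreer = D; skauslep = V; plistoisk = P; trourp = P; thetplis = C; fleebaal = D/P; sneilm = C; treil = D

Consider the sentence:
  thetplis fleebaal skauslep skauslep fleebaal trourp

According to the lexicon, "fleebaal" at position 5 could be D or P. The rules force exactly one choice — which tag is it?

Candidates per position — 1:thetplis {C}; 2:fleebaal {D,P}; 3:skauslep {V}; 4:skauslep {V}; 5:fleebaal {D,P}; 6:trourp {P}.
Position 2: tagging it D would leave rule 1 unsatisfiable, so it must be P.
Position 5: tagging it D would leave rule 1 unsatisfiable, so it must be P.
That leaves exactly one tagging: C P V V P P.
Checking: rule 1 holds; rule 2 holds.

P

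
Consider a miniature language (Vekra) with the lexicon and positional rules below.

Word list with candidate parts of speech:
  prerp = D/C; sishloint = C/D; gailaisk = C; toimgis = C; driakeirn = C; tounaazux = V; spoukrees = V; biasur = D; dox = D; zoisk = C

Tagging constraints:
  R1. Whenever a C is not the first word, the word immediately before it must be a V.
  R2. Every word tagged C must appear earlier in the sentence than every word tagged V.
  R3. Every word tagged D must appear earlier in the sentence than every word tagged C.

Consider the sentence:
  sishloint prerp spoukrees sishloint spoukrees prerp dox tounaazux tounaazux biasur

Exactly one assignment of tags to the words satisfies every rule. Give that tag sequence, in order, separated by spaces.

D D V D V D D V V D

Candidates per position — 1:sishloint {C,D}; 2:prerp {D,C}; 3:spoukrees {V}; 4:sishloint {C,D}; 5:spoukrees {V}; 6:prerp {D,C}; 7:dox {D}; 8:tounaazux {V}; 9:tounaazux {V}; 10:biasur {D}.
If word 1 were C, no tagging could satisfy rule 3; so word 1 is D.
If word 2 were C, no tagging could satisfy rule 1; so word 2 is D.
If word 4 were C, no tagging could satisfy rule 2; so word 4 is D.
If word 6 were C, no tagging could satisfy rule 2; so word 6 is D.
The only consistent sequence is: D D V D V D D V V D.
Rule-by-rule: rule 1 ok; rule 2 ok; rule 3 ok.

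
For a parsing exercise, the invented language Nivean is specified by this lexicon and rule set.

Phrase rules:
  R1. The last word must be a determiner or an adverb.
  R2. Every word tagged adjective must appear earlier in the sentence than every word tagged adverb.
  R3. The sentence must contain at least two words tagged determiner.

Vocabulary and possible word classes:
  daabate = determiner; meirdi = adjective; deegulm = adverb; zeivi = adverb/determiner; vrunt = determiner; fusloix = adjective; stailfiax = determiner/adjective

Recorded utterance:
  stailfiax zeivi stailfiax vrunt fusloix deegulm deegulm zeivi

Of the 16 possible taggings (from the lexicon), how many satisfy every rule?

Candidates per position — 1:stailfiax {determiner,adjective}; 2:zeivi {adverb,determiner}; 3:stailfiax {determiner,adjective}; 4:vrunt {determiner}; 5:fusloix {adjective}; 6:deegulm {adverb}; 7:deegulm {adverb}; 8:zeivi {adverb,determiner}.
There are 16 candidate sequences in total.
Checking each against the rules leaves 8 sequences.
Count = 8.

8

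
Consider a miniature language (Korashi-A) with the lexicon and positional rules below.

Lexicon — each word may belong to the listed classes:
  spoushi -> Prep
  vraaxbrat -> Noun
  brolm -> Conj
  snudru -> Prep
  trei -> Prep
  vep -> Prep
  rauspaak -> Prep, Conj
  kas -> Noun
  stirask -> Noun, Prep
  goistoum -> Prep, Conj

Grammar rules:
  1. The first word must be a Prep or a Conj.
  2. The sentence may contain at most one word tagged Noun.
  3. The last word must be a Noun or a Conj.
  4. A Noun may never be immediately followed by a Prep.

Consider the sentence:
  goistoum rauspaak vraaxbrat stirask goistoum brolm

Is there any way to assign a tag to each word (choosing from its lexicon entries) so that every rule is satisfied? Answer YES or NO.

NO

Candidates per position — 1:goistoum {Prep,Conj}; 2:rauspaak {Prep,Conj}; 3:vraaxbrat {Noun}; 4:stirask {Noun,Prep}; 5:goistoum {Prep,Conj}; 6:brolm {Conj}.
Every candidate sequence violates at least one rule; no consistent tagging exists.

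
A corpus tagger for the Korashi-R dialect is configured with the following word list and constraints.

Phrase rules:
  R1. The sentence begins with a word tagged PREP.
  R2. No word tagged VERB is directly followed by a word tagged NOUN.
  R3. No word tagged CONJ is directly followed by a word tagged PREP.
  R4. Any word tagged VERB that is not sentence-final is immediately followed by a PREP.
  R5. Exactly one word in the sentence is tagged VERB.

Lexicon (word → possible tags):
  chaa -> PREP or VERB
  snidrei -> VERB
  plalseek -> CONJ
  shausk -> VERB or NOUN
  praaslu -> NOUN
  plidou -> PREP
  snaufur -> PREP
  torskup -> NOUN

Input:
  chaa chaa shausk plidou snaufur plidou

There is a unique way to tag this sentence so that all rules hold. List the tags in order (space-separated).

PREP PREP VERB PREP PREP PREP

Candidates per position — 1:chaa {PREP,VERB}; 2:chaa {PREP,VERB}; 3:shausk {VERB,NOUN}; 4:plidou {PREP}; 5:snaufur {PREP}; 6:plidou {PREP}.
If word 1 were VERB, no tagging could satisfy rule 1; so word 1 is PREP.
If word 2 were VERB, no tagging could satisfy rule 4; so word 2 is PREP.
If word 3 were NOUN, no tagging could satisfy rule 5; so word 3 is VERB.
The unique satisfying tagging is: PREP PREP VERB PREP PREP PREP.
Checking: rule 1 ok; rule 2 ok; rule 3 ok; rule 4 ok; rule 5 ok.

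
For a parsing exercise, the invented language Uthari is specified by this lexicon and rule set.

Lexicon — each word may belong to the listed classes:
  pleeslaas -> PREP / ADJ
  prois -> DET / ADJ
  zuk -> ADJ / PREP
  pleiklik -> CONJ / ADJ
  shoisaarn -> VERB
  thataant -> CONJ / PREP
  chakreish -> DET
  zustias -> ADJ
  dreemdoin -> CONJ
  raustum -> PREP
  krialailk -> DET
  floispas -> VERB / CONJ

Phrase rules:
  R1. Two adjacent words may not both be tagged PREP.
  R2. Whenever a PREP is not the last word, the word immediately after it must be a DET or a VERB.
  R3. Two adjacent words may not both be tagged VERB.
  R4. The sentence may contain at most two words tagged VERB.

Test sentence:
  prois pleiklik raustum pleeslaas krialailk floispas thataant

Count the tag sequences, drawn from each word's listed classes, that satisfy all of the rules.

0

Candidates per position — 1:prois {DET,ADJ}; 2:pleiklik {CONJ,ADJ}; 3:raustum {PREP}; 4:pleeslaas {PREP,ADJ}; 5:krialailk {DET}; 6:floispas {VERB,CONJ}; 7:thataant {CONJ,PREP}.
There are 32 candidate sequences in total.
Rule 2 cannot be satisfied by any choice of tags from the lexicon.
So there is no consistent tagging.
Count = 0.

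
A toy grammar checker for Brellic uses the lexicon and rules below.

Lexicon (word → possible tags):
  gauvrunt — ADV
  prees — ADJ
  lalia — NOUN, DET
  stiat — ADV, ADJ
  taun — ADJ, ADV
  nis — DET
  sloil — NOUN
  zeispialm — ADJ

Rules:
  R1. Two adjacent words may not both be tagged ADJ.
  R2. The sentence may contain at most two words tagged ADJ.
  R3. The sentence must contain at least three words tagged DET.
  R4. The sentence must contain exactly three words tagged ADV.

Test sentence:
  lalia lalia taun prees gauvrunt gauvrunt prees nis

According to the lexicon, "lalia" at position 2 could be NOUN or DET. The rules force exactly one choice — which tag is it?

DET

Candidates per position — 1:lalia {NOUN,DET}; 2:lalia {NOUN,DET}; 3:taun {ADJ,ADV}; 4:prees {ADJ}; 5:gauvrunt {ADV}; 6:gauvrunt {ADV}; 7:prees {ADJ}; 8:nis {DET}.
Position 1: NOUN is ruled out by rule 3; that leaves DET.
Position 2: NOUN is ruled out by rule 3; that leaves DET.
Position 3: ADJ is ruled out by rule 1; that leaves ADV.
The only consistent sequence is: DET DET ADV ADJ ADV ADV ADJ DET.
Verifying each rule — rule 1 holds; rule 2 holds; rule 3 holds; rule 4 holds.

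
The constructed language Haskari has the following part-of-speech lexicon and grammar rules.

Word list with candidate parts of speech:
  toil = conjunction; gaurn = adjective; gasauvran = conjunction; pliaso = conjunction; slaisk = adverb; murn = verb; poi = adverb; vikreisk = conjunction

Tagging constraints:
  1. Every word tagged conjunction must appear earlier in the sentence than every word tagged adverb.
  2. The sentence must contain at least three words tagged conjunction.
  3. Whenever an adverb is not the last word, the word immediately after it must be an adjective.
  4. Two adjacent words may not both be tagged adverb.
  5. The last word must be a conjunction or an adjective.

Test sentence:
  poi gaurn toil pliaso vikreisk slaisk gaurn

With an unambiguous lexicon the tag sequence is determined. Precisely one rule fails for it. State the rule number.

1

Fixed tagging: adverb adjective conjunction conjunction conjunction adverb adjective.
Checking each rule: R1 ✗, R2 ✓, R3 ✓, R4 ✓, R5 ✓.
Only rule 1 fails.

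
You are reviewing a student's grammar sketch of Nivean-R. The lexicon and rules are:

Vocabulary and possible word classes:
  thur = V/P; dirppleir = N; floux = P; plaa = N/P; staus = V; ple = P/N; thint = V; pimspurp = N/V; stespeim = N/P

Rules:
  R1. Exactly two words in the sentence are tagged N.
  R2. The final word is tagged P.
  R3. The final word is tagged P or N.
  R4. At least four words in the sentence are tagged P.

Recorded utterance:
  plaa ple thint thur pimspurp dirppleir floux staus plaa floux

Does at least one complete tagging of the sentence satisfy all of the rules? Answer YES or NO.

Candidates per position — 1:plaa {N,P}; 2:ple {P,N}; 3:thint {V}; 4:thur {V,P}; 5:pimspurp {N,V}; 6:dirppleir {N}; 7:floux {P}; 8:staus {V}; 9:plaa {N,P}; 10:floux {P}.
One satisfying assignment: P N V P V N P V P P.
Check: rule 1 ok; rule 2 ok; rule 3 ok; rule 4 ok.

YES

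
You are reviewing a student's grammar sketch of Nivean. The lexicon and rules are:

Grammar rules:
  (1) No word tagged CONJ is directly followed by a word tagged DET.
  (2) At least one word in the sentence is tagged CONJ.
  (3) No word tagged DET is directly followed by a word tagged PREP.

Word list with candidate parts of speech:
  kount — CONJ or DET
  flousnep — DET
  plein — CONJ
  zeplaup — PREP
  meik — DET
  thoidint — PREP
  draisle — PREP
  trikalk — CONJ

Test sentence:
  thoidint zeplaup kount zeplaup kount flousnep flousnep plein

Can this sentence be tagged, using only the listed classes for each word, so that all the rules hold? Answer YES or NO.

Candidates per position — 1:thoidint {PREP}; 2:zeplaup {PREP}; 3:kount {CONJ,DET}; 4:zeplaup {PREP}; 5:kount {CONJ,DET}; 6:flousnep {DET}; 7:flousnep {DET}; 8:plein {CONJ}.
One satisfying assignment: PREP PREP CONJ PREP DET DET DET CONJ.
Check: rule 1 satisfied; rule 2 satisfied; rule 3 satisfied.

YES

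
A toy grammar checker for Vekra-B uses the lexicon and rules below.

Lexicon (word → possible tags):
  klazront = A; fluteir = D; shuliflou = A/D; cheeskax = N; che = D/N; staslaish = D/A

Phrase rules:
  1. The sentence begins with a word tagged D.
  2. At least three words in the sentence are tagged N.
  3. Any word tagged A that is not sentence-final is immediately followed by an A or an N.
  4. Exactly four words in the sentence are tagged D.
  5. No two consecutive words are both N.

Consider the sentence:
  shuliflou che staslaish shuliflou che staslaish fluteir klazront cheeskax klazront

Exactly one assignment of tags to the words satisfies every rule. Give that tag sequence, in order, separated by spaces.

D N D A N D D A N A

Candidates per position — 1:shuliflou {A,D}; 2:che {D,N}; 3:staslaish {D,A}; 4:shuliflou {A,D}; 5:che {D,N}; 6:staslaish {D,A}; 7:fluteir {D}; 8:klazront {A}; 9:cheeskax {N}; 10:klazront {A}.
If word 1 were A, no tagging could satisfy rule 1; so word 1 is D.
If word 2 were D, no tagging could satisfy rule 2; so word 2 is N.
If word 5 were D, no tagging could satisfy rule 2; so word 5 is N.
If word 6 were A, no tagging could satisfy rule 3; so word 6 is D.
The remaining ambiguous positions (3, 4) are resolved jointly — only one combination satisfies every rule.
The unique satisfying tagging is: D N D A N D D A N A.
Rule-by-rule: rule 1 ✓; rule 2 ✓; rule 3 ✓; rule 4 ✓; rule 5 ✓.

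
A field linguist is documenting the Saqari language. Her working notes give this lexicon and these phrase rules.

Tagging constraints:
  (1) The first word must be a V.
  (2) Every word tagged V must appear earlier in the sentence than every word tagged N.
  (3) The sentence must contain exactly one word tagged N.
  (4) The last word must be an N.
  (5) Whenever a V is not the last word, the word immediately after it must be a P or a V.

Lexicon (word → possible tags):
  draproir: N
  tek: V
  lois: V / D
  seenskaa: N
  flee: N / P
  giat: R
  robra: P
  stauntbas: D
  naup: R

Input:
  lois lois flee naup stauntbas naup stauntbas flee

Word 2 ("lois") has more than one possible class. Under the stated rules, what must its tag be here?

Candidates per position — 1:lois {V,D}; 2:lois {V,D}; 3:flee {N,P}; 4:naup {R}; 5:stauntbas {D}; 6:naup {R}; 7:stauntbas {D}; 8:flee {N,P}.
Word 1 cannot be D — rule 1 would then fail for every completion. It is V.
Word 2 cannot be D — rule 5 would then fail for every completion. It is V.
Word 3 cannot be N — rule 5 would then fail for every completion. It is P.
Word 8 cannot be P — rule 3 would then fail for every completion. It is N.
The unique satisfying tagging is: V V P R D R D N.
Checking: rule 1 satisfied; rule 2 satisfied; rule 3 satisfied; rule 4 satisfied; rule 5 satisfied.

V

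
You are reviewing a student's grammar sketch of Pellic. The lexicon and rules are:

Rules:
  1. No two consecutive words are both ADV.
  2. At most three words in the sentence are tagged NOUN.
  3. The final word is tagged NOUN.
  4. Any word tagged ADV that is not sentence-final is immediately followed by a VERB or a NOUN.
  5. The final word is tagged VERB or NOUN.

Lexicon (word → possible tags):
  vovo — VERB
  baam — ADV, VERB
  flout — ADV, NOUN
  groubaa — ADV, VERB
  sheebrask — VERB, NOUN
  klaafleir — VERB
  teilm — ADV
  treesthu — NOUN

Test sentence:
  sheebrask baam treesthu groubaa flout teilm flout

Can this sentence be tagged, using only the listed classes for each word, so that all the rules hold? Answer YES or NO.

Candidates per position — 1:sheebrask {VERB,NOUN}; 2:baam {ADV,VERB}; 3:treesthu {NOUN}; 4:groubaa {ADV,VERB}; 5:flout {ADV,NOUN}; 6:teilm {ADV}; 7:flout {ADV,NOUN}.
One satisfying assignment: VERB VERB NOUN VERB NOUN ADV NOUN.
Check: rule 1 ✓; rule 2 ✓; rule 3 ✓; rule 4 ✓; rule 5 ✓.

YES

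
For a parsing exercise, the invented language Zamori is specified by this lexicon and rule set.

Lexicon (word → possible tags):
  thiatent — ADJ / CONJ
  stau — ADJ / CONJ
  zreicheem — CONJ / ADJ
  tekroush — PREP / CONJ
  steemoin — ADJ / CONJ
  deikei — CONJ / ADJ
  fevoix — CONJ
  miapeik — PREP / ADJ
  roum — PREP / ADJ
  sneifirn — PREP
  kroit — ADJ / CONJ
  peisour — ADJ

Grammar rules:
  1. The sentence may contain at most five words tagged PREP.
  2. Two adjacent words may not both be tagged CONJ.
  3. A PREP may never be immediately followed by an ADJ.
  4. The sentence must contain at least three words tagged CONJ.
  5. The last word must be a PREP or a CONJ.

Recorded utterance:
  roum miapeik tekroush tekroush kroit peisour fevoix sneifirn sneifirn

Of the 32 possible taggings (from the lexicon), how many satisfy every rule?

Candidates per position — 1:roum {PREP,ADJ}; 2:miapeik {PREP,ADJ}; 3:tekroush {PREP,CONJ}; 4:tekroush {PREP,CONJ}; 5:kroit {ADJ,CONJ}; 6:peisour {ADJ}; 7:fevoix {CONJ}; 8:sneifirn {PREP}; 9:sneifirn {PREP}.
There are 32 candidate sequences in total.
The sequences that satisfy every rule: PREP PREP CONJ PREP CONJ ADJ CONJ PREP PREP; ADJ PREP CONJ PREP CONJ ADJ CONJ PREP PREP; ADJ ADJ CONJ PREP CONJ ADJ CONJ PREP PREP.
Count = 3.

3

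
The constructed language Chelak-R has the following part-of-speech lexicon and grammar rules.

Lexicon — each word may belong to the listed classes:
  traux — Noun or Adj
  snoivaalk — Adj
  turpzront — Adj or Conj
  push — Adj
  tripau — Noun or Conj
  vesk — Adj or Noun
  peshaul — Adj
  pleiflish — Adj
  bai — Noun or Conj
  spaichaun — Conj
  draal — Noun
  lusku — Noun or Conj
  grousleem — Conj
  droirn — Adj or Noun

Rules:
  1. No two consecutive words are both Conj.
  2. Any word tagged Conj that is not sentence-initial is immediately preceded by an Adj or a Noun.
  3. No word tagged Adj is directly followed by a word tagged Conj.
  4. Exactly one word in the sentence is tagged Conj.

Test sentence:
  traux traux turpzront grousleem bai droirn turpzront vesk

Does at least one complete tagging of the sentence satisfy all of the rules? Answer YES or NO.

Candidates per position — 1:traux {Noun,Adj}; 2:traux {Noun,Adj}; 3:turpzront {Adj,Conj}; 4:grousleem {Conj}; 5:bai {Noun,Conj}; 6:droirn {Adj,Noun}; 7:turpzront {Adj,Conj}; 8:vesk {Adj,Noun}.
Every candidate sequence violates at least one rule; no consistent tagging exists.

NO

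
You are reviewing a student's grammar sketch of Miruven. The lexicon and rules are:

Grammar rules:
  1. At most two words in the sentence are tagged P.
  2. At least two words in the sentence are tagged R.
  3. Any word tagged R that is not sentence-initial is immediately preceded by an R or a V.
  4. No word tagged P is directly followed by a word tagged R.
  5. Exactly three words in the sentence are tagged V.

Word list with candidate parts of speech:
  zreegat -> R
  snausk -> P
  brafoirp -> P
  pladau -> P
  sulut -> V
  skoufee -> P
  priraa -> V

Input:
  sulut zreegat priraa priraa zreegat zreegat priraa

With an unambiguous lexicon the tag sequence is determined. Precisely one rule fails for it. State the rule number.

5

Fixed tagging: V R V V R R V.
Applying the rules: R1 ✓, R2 ✓, R3 ✓, R4 ✓, R5 ✗.
Only rule 5 fails.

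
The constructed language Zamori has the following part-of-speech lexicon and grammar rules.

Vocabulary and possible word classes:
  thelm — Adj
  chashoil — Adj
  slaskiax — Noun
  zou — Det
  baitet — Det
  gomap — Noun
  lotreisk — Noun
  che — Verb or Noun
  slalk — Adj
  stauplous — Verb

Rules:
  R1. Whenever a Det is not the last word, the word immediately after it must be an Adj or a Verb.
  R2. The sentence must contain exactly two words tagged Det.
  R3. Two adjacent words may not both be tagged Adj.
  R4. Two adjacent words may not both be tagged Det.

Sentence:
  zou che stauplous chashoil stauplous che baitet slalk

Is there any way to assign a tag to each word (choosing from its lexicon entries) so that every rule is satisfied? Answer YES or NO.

YES

Candidates per position — 1:zou {Det}; 2:che {Verb,Noun}; 3:stauplous {Verb}; 4:chashoil {Adj}; 5:stauplous {Verb}; 6:che {Verb,Noun}; 7:baitet {Det}; 8:slalk {Adj}.
One satisfying assignment: Det Verb Verb Adj Verb Verb Det Adj.
Verifying each rule — rule 1 satisfied; rule 2 satisfied; rule 3 satisfied; rule 4 satisfied.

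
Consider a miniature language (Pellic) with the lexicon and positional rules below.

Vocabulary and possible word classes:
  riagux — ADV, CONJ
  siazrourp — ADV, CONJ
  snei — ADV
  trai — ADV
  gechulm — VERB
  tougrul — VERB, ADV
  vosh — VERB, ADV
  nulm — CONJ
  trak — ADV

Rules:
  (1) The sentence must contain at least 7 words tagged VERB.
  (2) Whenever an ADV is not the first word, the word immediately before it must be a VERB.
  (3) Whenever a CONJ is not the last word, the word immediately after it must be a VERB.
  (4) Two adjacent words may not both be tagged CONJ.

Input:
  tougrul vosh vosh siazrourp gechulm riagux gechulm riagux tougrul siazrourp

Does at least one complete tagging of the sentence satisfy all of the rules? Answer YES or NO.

NO

Candidates per position — 1:tougrul {VERB,ADV}; 2:vosh {VERB,ADV}; 3:vosh {VERB,ADV}; 4:siazrourp {ADV,CONJ}; 5:gechulm {VERB}; 6:riagux {ADV,CONJ}; 7:gechulm {VERB}; 8:riagux {ADV,CONJ}; 9:tougrul {VERB,ADV}; 10:siazrourp {ADV,CONJ}.
Rule 1 cannot be satisfied by any choice of tags from the lexicon.
So there is no consistent tagging.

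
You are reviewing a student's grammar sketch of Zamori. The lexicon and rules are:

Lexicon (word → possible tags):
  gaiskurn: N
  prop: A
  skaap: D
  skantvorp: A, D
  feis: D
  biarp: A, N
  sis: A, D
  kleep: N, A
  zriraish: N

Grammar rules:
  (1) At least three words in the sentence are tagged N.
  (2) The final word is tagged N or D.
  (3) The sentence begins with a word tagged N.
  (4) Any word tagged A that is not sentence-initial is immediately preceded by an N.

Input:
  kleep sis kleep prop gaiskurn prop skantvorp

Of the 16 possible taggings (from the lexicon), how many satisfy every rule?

Candidates per position — 1:kleep {N,A}; 2:sis {A,D}; 3:kleep {N,A}; 4:prop {A}; 5:gaiskurn {N}; 6:prop {A}; 7:skantvorp {A,D}.
There are 16 candidate sequences in total.
The sequences that satisfy every rule: N A N A N A D; N D N A N A D.
Count = 2.

2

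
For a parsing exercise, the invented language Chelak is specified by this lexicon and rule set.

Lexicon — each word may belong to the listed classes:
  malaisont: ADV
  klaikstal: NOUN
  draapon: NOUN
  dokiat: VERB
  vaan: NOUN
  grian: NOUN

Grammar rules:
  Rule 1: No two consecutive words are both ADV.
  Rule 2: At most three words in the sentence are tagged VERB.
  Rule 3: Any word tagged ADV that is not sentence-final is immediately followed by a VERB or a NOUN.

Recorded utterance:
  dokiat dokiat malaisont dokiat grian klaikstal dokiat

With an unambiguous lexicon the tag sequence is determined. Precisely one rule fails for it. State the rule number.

Fixed tagging: VERB VERB ADV VERB NOUN NOUN VERB.
Applying the rules: R1 pass, R2 fail, R3 pass.
Only rule 2 fails.

2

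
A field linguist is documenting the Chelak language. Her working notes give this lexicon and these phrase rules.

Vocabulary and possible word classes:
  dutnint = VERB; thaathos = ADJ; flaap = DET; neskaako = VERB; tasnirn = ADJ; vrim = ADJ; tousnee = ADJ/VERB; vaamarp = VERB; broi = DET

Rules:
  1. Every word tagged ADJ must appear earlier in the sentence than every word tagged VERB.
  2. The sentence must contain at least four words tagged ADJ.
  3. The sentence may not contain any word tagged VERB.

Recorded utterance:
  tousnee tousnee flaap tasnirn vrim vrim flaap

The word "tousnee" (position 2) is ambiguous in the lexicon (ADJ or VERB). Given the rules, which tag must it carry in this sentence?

ADJ

Candidates per position — 1:tousnee {ADJ,VERB}; 2:tousnee {ADJ,VERB}; 3:flaap {DET}; 4:tasnirn {ADJ}; 5:vrim {ADJ}; 6:vrim {ADJ}; 7:flaap {DET}.
At position 1, choosing VERB makes rule 1 impossible to satisfy; hence ADJ.
At position 2, choosing VERB makes rule 1 impossible to satisfy; hence ADJ.
So the tagging must be: ADJ ADJ DET ADJ ADJ ADJ DET.
Checking: rule 1 holds; rule 2 holds; rule 3 holds.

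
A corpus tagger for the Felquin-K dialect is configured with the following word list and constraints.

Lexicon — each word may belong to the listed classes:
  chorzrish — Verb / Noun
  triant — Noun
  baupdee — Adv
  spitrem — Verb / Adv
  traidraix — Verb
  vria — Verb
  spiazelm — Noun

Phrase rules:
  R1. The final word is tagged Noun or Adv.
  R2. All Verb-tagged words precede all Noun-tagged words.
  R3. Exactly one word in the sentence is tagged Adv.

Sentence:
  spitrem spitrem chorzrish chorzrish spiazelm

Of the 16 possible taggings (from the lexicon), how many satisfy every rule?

6

Candidates per position — 1:spitrem {Verb,Adv}; 2:spitrem {Verb,Adv}; 3:chorzrish {Verb,Noun}; 4:chorzrish {Verb,Noun}; 5:spiazelm {Noun}.
There are 16 candidate sequences in total.
Checking each against the rules leaves 6 sequences.
Count = 6.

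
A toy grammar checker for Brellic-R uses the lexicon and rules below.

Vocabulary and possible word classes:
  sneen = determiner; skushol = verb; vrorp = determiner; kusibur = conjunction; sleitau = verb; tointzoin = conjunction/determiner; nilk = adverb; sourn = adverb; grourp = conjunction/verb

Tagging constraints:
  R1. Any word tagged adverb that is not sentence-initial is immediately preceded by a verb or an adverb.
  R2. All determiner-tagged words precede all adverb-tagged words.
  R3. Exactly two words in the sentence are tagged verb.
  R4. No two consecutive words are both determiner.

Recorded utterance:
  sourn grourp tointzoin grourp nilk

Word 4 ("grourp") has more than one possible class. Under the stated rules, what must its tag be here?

Candidates per position — 1:sourn {adverb}; 2:grourp {conjunction,verb}; 3:tointzoin {conjunction,determiner}; 4:grourp {conjunction,verb}; 5:nilk {adverb}.
Word 2 cannot be conjunction — rule 3 would then fail for every completion. It is verb.
Word 3 cannot be determiner — rule 2 would then fail for every completion. It is conjunction.
Word 4 cannot be conjunction — rule 1 would then fail for every completion. It is verb.
The only consistent sequence is: adverb verb conjunction verb adverb.
Verifying each rule — rule 1 ✓; rule 2 ✓; rule 3 ✓; rule 4 ✓.

verb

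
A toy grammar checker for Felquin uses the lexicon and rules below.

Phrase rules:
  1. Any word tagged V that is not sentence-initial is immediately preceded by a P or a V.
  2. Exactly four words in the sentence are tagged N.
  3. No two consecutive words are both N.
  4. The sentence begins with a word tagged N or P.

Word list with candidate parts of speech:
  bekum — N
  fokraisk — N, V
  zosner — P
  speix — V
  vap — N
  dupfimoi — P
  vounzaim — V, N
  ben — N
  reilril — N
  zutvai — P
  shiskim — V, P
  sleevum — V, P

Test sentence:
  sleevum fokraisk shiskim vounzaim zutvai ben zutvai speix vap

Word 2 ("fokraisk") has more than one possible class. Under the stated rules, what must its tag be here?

Candidates per position — 1:sleevum {V,P}; 2:fokraisk {N,V}; 3:shiskim {V,P}; 4:vounzaim {V,N}; 5:zutvai {P}; 6:ben {N}; 7:zutvai {P}; 8:speix {V}; 9:vap {N}.
At position 1, choosing V makes rule 4 impossible to satisfy; hence P.
At position 2, choosing V makes rule 2 impossible to satisfy; hence N.
At position 3, choosing V makes rule 1 impossible to satisfy; hence P.
At position 4, choosing V makes rule 2 impossible to satisfy; hence N.
The unique satisfying tagging is: P N P N P N P V N.
Verifying each rule — rule 1 holds; rule 2 holds; rule 3 holds; rule 4 holds.

N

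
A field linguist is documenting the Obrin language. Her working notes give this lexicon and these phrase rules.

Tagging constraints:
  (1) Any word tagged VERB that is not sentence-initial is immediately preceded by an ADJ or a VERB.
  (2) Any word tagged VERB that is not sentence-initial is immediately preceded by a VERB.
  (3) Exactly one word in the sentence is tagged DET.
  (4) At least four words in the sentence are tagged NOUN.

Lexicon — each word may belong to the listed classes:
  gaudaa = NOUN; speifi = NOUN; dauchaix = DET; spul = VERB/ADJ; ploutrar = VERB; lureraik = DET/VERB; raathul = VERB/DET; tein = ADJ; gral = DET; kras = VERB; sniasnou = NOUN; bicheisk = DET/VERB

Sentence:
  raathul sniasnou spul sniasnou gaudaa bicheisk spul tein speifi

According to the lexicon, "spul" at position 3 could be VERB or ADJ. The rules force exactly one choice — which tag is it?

Candidates per position — 1:raathul {VERB,DET}; 2:sniasnou {NOUN}; 3:spul {VERB,ADJ}; 4:sniasnou {NOUN}; 5:gaudaa {NOUN}; 6:bicheisk {DET,VERB}; 7:spul {VERB,ADJ}; 8:tein {ADJ}; 9:speifi {NOUN}.
Position 3: tagging it VERB would leave rule 1 unsatisfiable, so it must be ADJ.
Position 6: tagging it VERB would leave rule 1 unsatisfiable, so it must be DET.
Position 7: tagging it VERB would leave rule 1 unsatisfiable, so it must be ADJ.
Position 1: tagging it DET would leave rule 3 unsatisfiable, so it must be VERB.
So the tagging must be: VERB NOUN ADJ NOUN NOUN DET ADJ ADJ NOUN.
Verifying each rule — rule 1 ✓; rule 2 ✓; rule 3 ✓; rule 4 ✓.

ADJ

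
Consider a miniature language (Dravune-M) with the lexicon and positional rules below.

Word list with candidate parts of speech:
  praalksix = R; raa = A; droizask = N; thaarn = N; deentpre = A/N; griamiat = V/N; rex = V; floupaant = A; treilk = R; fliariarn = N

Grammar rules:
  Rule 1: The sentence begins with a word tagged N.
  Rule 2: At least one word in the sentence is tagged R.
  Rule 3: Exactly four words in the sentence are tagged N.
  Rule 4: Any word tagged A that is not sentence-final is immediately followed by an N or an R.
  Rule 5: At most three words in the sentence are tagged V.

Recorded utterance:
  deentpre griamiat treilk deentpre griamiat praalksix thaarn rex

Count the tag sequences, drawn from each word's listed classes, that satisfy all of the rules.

Candidates per position — 1:deentpre {A,N}; 2:griamiat {V,N}; 3:treilk {R}; 4:deentpre {A,N}; 5:griamiat {V,N}; 6:praalksix {R}; 7:thaarn {N}; 8:rex {V}.
There are 16 candidate sequences in total.
The sequences that satisfy every rule: N V R N N R N V; N N R A N R N V; N N R N V R N V.
Count = 3.

3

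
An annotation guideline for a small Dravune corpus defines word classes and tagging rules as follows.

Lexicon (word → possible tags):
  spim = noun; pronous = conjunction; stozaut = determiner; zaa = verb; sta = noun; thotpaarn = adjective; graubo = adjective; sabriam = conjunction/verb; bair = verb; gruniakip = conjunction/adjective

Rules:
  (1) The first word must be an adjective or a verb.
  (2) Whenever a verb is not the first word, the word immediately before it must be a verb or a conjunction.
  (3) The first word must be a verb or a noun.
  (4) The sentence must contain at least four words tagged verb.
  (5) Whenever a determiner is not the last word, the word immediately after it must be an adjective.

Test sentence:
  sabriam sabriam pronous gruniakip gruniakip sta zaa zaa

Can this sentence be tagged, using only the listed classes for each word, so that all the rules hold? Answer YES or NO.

Candidates per position — 1:sabriam {conjunction,verb}; 2:sabriam {conjunction,verb}; 3:pronous {conjunction}; 4:gruniakip {conjunction,adjective}; 5:gruniakip {conjunction,adjective}; 6:sta {noun}; 7:zaa {verb}; 8:zaa {verb}.
Rule 2 cannot be satisfied by any choice of tags from the lexicon.
So there is no consistent tagging.

NO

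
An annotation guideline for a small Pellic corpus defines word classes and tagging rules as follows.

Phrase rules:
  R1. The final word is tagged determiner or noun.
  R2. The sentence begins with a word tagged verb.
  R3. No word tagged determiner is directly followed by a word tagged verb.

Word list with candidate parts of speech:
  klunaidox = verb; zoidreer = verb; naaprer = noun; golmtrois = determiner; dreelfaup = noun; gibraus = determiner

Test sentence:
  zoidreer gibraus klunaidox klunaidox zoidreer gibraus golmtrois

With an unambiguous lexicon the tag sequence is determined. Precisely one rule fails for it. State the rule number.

Fixed tagging: verb determiner verb verb verb determiner determiner.
Rule check: R1 ✓, R2 ✓, R3 ✗.
Only rule 3 fails.

3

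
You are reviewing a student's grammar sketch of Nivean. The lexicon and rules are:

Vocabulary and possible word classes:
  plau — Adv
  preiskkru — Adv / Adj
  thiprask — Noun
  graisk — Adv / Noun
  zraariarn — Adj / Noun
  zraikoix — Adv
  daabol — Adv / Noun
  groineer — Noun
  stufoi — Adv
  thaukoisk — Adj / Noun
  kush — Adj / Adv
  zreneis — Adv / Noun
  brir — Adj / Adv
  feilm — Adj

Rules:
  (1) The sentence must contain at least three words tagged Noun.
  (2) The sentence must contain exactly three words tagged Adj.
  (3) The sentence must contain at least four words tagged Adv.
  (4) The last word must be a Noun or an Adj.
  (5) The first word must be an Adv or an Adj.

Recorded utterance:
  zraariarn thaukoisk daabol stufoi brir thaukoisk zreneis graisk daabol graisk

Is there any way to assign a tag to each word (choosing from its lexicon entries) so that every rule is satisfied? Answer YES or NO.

Candidates per position — 1:zraariarn {Adj,Noun}; 2:thaukoisk {Adj,Noun}; 3:daabol {Adv,Noun}; 4:stufoi {Adv}; 5:brir {Adj,Adv}; 6:thaukoisk {Adj,Noun}; 7:zreneis {Adv,Noun}; 8:graisk {Adv,Noun}; 9:daabol {Adv,Noun}; 10:graisk {Adv,Noun}.
One satisfying assignment: Adj Adj Adv Adv Adv Adj Noun Noun Adv Noun.
Checking: rule 1 holds; rule 2 holds; rule 3 holds; rule 4 holds; rule 5 holds.

YES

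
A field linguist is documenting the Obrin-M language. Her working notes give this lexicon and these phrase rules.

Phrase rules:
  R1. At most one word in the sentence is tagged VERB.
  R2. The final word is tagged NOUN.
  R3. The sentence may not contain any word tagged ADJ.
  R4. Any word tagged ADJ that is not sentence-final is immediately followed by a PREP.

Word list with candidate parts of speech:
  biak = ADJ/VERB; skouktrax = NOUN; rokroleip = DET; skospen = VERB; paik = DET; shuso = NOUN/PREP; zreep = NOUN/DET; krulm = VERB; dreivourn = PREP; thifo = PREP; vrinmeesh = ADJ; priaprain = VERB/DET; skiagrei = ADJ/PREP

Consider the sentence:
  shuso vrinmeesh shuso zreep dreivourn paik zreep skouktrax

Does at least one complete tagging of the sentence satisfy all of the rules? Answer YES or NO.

NO

Candidates per position — 1:shuso {NOUN,PREP}; 2:vrinmeesh {ADJ}; 3:shuso {NOUN,PREP}; 4:zreep {NOUN,DET}; 5:dreivourn {PREP}; 6:paik {DET}; 7:zreep {NOUN,DET}; 8:skouktrax {NOUN}.
Rule 3 cannot be satisfied by any choice of tags from the lexicon.
So there is no consistent tagging.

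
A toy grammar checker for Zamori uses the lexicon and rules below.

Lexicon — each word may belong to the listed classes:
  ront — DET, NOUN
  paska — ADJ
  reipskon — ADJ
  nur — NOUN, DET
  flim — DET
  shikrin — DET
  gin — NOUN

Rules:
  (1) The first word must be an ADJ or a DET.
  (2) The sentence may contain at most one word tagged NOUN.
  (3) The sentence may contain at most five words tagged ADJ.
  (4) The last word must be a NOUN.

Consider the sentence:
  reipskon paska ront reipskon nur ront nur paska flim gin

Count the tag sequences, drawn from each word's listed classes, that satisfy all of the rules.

Candidates per position — 1:reipskon {ADJ}; 2:paska {ADJ}; 3:ront {DET,NOUN}; 4:reipskon {ADJ}; 5:nur {NOUN,DET}; 6:ront {DET,NOUN}; 7:nur {NOUN,DET}; 8:paska {ADJ}; 9:flim {DET}; 10:gin {NOUN}.
There are 16 candidate sequences in total.
The sequences that satisfy every rule: ADJ ADJ DET ADJ DET DET DET ADJ DET NOUN.
Count = 1.

1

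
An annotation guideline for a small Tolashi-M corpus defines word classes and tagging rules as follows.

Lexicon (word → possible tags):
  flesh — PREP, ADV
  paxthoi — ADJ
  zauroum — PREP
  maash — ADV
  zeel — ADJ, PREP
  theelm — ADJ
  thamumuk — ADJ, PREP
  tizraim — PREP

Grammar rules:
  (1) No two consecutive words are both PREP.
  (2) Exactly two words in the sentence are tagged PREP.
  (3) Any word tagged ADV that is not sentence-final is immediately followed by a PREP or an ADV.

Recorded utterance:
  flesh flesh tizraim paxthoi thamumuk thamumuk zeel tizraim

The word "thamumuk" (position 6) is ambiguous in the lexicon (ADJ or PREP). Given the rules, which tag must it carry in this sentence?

Candidates per position — 1:flesh {PREP,ADV}; 2:flesh {PREP,ADV}; 3:tizraim {PREP}; 4:paxthoi {ADJ}; 5:thamumuk {ADJ,PREP}; 6:thamumuk {ADJ,PREP}; 7:zeel {ADJ,PREP}; 8:tizraim {PREP}.
Position 1: tagging it PREP would leave rule 2 unsatisfiable, so it must be ADV.
Position 2: tagging it PREP would leave rule 1 unsatisfiable, so it must be ADV.
Position 5: tagging it PREP would leave rule 2 unsatisfiable, so it must be ADJ.
Position 6: tagging it PREP would leave rule 2 unsatisfiable, so it must be ADJ.
Position 7: tagging it PREP would leave rule 1 unsatisfiable, so it must be ADJ.
That leaves exactly one tagging: ADV ADV PREP ADJ ADJ ADJ ADJ PREP.
Check: rule 1 ✓; rule 2 ✓; rule 3 ✓.

ADJ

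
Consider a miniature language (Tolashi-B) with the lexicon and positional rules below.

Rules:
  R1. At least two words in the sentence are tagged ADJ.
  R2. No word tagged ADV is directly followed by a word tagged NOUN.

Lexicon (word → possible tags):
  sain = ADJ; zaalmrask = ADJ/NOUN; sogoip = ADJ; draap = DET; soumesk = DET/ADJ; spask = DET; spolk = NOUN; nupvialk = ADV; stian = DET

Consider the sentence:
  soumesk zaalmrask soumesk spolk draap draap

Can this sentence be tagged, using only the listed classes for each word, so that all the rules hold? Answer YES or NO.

YES

Candidates per position — 1:soumesk {DET,ADJ}; 2:zaalmrask {ADJ,NOUN}; 3:soumesk {DET,ADJ}; 4:spolk {NOUN}; 5:draap {DET}; 6:draap {DET}.
One satisfying assignment: ADJ ADJ ADJ NOUN DET DET.
Check: rule 1 ok; rule 2 ok.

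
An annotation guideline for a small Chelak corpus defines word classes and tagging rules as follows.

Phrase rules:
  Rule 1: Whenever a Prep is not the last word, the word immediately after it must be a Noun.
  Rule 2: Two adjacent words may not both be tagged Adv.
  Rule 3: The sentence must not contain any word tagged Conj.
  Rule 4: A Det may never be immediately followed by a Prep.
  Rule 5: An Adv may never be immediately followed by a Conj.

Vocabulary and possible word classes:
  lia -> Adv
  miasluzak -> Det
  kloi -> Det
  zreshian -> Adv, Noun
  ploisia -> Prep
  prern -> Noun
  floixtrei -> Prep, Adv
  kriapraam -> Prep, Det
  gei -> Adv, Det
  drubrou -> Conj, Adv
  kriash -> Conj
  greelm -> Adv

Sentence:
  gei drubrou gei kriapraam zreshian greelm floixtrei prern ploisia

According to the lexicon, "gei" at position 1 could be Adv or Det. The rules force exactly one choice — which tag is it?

Det

Candidates per position — 1:gei {Adv,Det}; 2:drubrou {Conj,Adv}; 3:gei {Adv,Det}; 4:kriapraam {Prep,Det}; 5:zreshian {Adv,Noun}; 6:greelm {Adv}; 7:floixtrei {Prep,Adv}; 8:prern {Noun}; 9:ploisia {Prep}.
Word 2 cannot be Conj — rule 3 would then fail for every completion. It is Adv.
Word 3 cannot be Adv — rule 2 would then fail for every completion. It is Det.
Word 4 cannot be Prep — rule 4 would then fail for every completion. It is Det.
Word 5 cannot be Adv — rule 2 would then fail for every completion. It is Noun.
Word 7 cannot be Adv — rule 2 would then fail for every completion. It is Prep.
Word 1 cannot be Adv — rule 2 would then fail for every completion. It is Det.
The only consistent sequence is: Det Adv Det Det Noun Adv Prep Noun Prep.
Verifying each rule — rule 1 holds; rule 2 holds; rule 3 holds; rule 4 holds; rule 5 holds.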